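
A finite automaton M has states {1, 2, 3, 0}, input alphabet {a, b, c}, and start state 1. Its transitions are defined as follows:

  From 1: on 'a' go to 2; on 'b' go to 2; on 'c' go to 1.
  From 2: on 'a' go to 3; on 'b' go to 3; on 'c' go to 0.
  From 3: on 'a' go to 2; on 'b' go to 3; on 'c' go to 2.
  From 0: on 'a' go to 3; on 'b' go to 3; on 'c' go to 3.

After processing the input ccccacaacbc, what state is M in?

start at 1
read 'c': 1 → 1
read 'c': 1 → 1
read 'c': 1 → 1
read 'c': 1 → 1
read 'a': 1 → 2
read 'c': 2 → 0
read 'a': 0 → 3
read 'a': 3 → 2
read 'c': 2 → 0
read 'b': 0 → 3
read 'c': 3 → 2

2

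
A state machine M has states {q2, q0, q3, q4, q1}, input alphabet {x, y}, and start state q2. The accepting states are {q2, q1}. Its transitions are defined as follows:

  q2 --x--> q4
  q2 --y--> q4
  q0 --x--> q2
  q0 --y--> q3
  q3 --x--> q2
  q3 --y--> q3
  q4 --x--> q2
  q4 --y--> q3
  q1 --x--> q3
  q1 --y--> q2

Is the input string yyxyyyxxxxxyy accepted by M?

No

start at q2
read 'y': q2 → q4
read 'y': q4 → q3
read 'x': q3 → q2
read 'y': q2 → q4
read 'y': q4 → q3
read 'y': q3 → q3
read 'x': q3 → q2
read 'x': q2 → q4
read 'x': q4 → q2
read 'x': q2 → q4
read 'x': q4 → q2
read 'y': q2 → q4
read 'y': q4 → q3
End state q3 is not accepting.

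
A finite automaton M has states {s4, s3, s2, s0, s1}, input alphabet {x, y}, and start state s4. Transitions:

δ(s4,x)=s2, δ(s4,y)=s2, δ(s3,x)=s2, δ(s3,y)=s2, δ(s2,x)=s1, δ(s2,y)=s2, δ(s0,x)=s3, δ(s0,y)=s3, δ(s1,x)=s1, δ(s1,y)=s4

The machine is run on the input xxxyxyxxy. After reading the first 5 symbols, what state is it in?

s2

Trace: s4 -x-> s2 -x-> s1 -x-> s1 -y-> s4 -x-> s2
After 5 symbols: s2.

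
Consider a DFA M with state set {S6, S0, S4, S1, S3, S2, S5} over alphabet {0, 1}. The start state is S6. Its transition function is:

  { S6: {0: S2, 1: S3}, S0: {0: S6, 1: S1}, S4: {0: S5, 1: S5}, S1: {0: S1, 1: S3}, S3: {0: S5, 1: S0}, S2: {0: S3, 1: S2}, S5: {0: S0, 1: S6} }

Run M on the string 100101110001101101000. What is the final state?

S6

S6 → S3 → S5 → S0 → S1 → S1 → S3 → S0 → S1 → S1 → S1 → S1 → S3 → S0 → S6 → S3 → S0 → S6 → S3 → S5 → S0 → S6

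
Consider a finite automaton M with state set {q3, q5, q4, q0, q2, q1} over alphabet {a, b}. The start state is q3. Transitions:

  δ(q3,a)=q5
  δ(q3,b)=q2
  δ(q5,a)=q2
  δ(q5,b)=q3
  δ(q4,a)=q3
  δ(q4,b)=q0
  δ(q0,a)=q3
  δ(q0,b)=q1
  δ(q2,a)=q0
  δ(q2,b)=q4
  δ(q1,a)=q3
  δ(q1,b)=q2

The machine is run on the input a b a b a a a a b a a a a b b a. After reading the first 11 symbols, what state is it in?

Trace: q3 -a-> q5 -b-> q3 -a-> q5 -b-> q3 -a-> q5 -a-> q2 -a-> q0 -a-> q3 -b-> q2 -a-> q0 -a-> q3
After 11 symbols: q3.

q3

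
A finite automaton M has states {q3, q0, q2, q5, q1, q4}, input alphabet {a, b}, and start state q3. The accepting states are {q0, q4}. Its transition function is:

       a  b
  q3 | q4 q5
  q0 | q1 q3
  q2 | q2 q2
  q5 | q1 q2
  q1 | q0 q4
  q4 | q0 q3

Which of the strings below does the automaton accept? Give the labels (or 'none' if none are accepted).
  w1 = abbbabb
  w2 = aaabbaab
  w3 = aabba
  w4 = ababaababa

w1: Trace: q3 -a-> q4 -b-> q3 -b-> q5 -b-> q2 -a-> q2 -b-> q2 -b-> q2  → end q2, rejected
w2: Trace: q3 -a-> q4 -a-> q0 -a-> q1 -b-> q4 -b-> q3 -a-> q4 -a-> q0 -b-> q3  → end q3, rejected
w3: Trace: q3 -a-> q4 -a-> q0 -b-> q3 -b-> q5 -a-> q1  → end q1, rejected
w4: Trace: q3 -a-> q4 -b-> q3 -a-> q4 -b-> q3 -a-> q4 -a-> q0 -b-> q3 -a-> q4 -b-> q3 -a-> q4  → end q4, accepted

w4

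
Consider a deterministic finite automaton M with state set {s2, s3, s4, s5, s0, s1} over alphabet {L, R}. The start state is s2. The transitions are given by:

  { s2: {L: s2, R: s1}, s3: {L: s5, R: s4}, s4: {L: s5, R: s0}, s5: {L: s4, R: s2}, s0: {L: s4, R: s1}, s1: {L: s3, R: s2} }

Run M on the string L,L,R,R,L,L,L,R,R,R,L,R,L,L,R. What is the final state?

Trace: s2 -L-> s2 -L-> s2 -R-> s1 -R-> s2 -L-> s2 -L-> s2 -L-> s2 -R-> s1 -R-> s2 -R-> s1 -L-> s3 -R-> s4 -L-> s5 -L-> s4 -R-> s0

s0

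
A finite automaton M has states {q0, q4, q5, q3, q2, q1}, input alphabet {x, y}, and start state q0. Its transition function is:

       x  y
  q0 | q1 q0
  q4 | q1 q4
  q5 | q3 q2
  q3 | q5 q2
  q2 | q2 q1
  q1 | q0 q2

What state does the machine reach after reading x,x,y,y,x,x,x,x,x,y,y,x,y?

q0

start at q0
read 'x': q0 → q1
read 'x': q1 → q0
read 'y': q0 → q0
read 'y': q0 → q0
read 'x': q0 → q1
read 'x': q1 → q0
read 'x': q0 → q1
read 'x': q1 → q0
read 'x': q0 → q1
read 'y': q1 → q2
read 'y': q2 → q1
read 'x': q1 → q0
read 'y': q0 → q0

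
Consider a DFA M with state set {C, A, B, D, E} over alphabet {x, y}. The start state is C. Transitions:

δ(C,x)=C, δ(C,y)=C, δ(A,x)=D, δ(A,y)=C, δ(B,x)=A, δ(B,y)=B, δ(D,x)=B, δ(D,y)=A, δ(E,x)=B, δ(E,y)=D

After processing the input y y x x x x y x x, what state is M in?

C

Trace: C -y-> C -y-> C -x-> C -x-> C -x-> C -x-> C -y-> C -x-> C -x-> C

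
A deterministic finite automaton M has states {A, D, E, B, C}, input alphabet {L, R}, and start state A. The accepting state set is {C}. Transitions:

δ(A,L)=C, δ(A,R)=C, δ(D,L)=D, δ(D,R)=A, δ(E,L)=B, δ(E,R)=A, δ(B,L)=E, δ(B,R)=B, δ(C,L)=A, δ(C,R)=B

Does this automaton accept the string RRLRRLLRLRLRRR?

Trace: A -R-> C -R-> B -L-> E -R-> A -R-> C -L-> A -L-> C -R-> B -L-> E -R-> A -L-> C -R-> B -R-> B -R-> B
End state B is not accepting.

No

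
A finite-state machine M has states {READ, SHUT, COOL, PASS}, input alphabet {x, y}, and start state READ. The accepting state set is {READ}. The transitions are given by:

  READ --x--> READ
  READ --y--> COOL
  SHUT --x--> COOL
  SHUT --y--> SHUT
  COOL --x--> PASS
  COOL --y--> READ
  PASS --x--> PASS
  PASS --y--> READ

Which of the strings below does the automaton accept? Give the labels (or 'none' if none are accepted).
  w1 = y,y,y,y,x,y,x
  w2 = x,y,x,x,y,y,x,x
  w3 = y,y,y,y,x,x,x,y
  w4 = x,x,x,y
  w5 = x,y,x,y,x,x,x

w1:
  start at READ
  read 'y': READ → COOL
  read 'y': COOL → READ
  read 'y': READ → COOL
  read 'y': COOL → READ
  read 'x': READ → READ
  read 'y': READ → COOL
  read 'x': COOL → PASS
  end PASS, rejected
w2:
  start at READ
  read 'x': READ → READ
  read 'y': READ → COOL
  read 'x': COOL → PASS
  read 'x': PASS → PASS
  read 'y': PASS → READ
  read 'y': READ → COOL
  read 'x': COOL → PASS
  read 'x': PASS → PASS
  end PASS, rejected
w3:
  start at READ
  read 'y': READ → COOL
  read 'y': COOL → READ
  read 'y': READ → COOL
  read 'y': COOL → READ
  read 'x': READ → READ
  read 'x': READ → READ
  read 'x': READ → READ
  read 'y': READ → COOL
  end COOL, rejected
w4:
  start at READ
  read 'x': READ → READ
  read 'x': READ → READ
  read 'x': READ → READ
  read 'y': READ → COOL
  end COOL, rejected
w5:
  start at READ
  read 'x': READ → READ
  read 'y': READ → COOL
  read 'x': COOL → PASS
  read 'y': PASS → READ
  read 'x': READ → READ
  read 'x': READ → READ
  read 'x': READ → READ
  end READ, accepted

w5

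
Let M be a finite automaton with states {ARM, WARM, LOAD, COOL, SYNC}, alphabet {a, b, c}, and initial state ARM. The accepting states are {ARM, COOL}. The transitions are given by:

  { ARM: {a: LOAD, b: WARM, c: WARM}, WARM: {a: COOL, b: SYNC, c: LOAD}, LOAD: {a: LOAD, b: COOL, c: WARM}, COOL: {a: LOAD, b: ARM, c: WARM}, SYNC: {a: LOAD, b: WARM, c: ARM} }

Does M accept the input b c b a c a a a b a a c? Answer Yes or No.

Trace: ARM -b-> WARM -c-> LOAD -b-> COOL -a-> LOAD -c-> WARM -a-> COOL -a-> LOAD -a-> LOAD -b-> COOL -a-> LOAD -a-> LOAD -c-> WARM
End state WARM is not accepting.

No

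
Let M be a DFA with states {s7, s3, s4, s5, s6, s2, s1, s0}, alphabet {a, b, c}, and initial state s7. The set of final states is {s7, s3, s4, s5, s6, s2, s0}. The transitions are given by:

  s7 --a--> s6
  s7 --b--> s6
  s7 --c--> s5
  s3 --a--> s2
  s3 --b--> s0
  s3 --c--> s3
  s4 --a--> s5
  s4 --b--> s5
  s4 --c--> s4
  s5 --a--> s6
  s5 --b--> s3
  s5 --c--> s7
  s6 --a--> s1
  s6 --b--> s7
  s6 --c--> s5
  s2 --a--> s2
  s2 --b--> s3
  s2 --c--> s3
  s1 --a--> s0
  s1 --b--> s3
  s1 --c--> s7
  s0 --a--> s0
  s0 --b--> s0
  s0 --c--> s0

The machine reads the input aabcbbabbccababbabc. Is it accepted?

Trace: s7 -a-> s6 -a-> s1 -b-> s3 -c-> s3 -b-> s0 -b-> s0 -a-> s0 -b-> s0 -b-> s0 -c-> s0 -c-> s0 -a-> s0 -b-> s0 -a-> s0 -b-> s0 -b-> s0 -a-> s0 -b-> s0 -c-> s0
End state s0 is accepting.

Yes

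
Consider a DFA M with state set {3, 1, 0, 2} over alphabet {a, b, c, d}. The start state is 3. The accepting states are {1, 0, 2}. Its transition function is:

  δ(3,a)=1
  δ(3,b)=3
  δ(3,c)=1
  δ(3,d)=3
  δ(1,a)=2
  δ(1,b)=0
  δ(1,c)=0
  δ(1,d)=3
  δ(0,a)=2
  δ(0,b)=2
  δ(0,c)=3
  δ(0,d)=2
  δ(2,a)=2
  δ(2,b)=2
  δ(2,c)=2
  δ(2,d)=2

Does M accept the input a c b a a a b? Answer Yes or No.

Yes

Trace: 3 -a-> 1 -c-> 0 -b-> 2 -a-> 2 -a-> 2 -a-> 2 -b-> 2
End state 2 is accepting.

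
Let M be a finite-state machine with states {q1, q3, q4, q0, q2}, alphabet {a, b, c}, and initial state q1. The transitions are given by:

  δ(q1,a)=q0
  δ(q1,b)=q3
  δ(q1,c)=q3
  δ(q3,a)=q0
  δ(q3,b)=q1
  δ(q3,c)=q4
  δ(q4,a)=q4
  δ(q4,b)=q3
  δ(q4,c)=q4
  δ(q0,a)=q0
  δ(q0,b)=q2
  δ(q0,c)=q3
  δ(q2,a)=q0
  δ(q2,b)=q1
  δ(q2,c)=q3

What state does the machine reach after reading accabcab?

start at q1
read 'a': q1 → q0
read 'c': q0 → q3
read 'c': q3 → q4
read 'a': q4 → q4
read 'b': q4 → q3
read 'c': q3 → q4
read 'a': q4 → q4
read 'b': q4 → q3

q3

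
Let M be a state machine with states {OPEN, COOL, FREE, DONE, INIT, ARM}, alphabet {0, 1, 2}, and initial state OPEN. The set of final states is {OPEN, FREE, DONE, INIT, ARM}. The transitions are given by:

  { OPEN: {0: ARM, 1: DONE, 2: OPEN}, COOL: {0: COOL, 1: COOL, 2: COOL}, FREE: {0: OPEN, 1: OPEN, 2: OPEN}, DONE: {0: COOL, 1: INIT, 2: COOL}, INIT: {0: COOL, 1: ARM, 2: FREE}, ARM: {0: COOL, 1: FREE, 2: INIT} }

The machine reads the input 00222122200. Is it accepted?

OPEN → ARM → COOL → COOL → COOL → COOL → COOL → COOL → COOL → COOL → COOL → COOL
End state COOL is not accepting.

No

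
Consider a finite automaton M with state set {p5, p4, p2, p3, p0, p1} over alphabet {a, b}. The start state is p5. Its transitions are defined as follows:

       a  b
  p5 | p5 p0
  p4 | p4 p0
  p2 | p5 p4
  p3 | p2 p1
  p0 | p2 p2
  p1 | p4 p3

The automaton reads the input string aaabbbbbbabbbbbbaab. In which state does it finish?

start at p5
read 'a': p5 → p5
read 'a': p5 → p5
read 'a': p5 → p5
read 'b': p5 → p0
read 'b': p0 → p2
read 'b': p2 → p4
read 'b': p4 → p0
read 'b': p0 → p2
read 'b': p2 → p4
read 'a': p4 → p4
read 'b': p4 → p0
read 'b': p0 → p2
read 'b': p2 → p4
read 'b': p4 → p0
read 'b': p0 → p2
read 'b': p2 → p4
read 'a': p4 → p4
read 'a': p4 → p4
read 'b': p4 → p0

p0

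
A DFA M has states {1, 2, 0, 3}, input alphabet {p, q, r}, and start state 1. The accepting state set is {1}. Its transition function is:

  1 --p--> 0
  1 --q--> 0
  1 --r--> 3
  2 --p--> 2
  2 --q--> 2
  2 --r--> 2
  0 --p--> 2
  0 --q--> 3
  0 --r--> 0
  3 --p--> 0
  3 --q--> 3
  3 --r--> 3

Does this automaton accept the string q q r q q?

No

start at 1
read 'q': 1 → 0
read 'q': 0 → 3
read 'r': 3 → 3
read 'q': 3 → 3
read 'q': 3 → 3
End state 3 is not accepting.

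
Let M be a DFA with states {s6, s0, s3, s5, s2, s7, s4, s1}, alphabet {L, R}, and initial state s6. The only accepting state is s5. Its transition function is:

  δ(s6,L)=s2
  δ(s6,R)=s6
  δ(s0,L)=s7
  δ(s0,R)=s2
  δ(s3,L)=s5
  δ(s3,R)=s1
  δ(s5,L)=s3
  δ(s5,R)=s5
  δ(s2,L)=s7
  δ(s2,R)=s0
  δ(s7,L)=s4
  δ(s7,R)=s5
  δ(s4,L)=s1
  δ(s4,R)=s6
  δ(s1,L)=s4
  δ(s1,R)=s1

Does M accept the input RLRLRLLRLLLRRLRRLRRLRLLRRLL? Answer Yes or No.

s6 → s6 → s2 → s0 → s7 → s5 → s3 → s5 → s5 → s3 → s5 → s3 → s1 → s1 → s4 → s6 → s6 → s2 → s0 → s2 → s7 → s5 → s3 → s5 → s5 → s5 → s3 → s5
End state s5 is accepting.

Yes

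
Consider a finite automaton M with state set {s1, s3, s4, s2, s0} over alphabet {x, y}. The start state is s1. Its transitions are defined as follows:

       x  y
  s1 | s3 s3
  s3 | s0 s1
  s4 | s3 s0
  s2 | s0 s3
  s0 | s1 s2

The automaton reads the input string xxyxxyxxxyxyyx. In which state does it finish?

start at s1
read 'x': s1 → s3
read 'x': s3 → s0
read 'y': s0 → s2
read 'x': s2 → s0
read 'x': s0 → s1
read 'y': s1 → s3
read 'x': s3 → s0
read 'x': s0 → s1
read 'x': s1 → s3
read 'y': s3 → s1
read 'x': s1 → s3
read 'y': s3 → s1
read 'y': s1 → s3
read 'x': s3 → s0

s0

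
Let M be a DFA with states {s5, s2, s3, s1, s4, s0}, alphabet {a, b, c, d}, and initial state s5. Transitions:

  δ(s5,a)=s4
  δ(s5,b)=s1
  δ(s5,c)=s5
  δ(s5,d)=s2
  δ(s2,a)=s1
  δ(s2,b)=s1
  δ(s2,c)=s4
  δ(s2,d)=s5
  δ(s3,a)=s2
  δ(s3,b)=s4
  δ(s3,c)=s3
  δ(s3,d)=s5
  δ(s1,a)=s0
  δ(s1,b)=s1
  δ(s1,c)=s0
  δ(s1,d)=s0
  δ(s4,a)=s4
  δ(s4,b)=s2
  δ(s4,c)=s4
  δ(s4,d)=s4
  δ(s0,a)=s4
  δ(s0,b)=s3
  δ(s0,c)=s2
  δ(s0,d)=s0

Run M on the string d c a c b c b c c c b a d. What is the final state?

s0

start at s5
read 'd': s5 → s2
read 'c': s2 → s4
read 'a': s4 → s4
read 'c': s4 → s4
read 'b': s4 → s2
read 'c': s2 → s4
read 'b': s4 → s2
read 'c': s2 → s4
read 'c': s4 → s4
read 'c': s4 → s4
read 'b': s4 → s2
read 'a': s2 → s1
read 'd': s1 → s0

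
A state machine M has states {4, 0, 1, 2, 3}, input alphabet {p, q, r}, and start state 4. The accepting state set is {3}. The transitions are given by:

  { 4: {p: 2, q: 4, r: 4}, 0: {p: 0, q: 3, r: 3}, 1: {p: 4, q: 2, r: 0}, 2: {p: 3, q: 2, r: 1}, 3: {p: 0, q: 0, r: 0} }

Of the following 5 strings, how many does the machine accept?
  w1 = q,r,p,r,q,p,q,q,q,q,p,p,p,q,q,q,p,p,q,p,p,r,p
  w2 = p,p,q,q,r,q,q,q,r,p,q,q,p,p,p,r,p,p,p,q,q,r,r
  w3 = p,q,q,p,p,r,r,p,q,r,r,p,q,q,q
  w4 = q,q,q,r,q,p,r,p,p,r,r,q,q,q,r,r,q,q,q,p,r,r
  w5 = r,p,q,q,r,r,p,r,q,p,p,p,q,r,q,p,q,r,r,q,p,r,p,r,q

1

w1: Trace: 4 -q-> 4 -r-> 4 -p-> 2 -r-> 1 -q-> 2 -p-> 3 -q-> 0 -q-> 3 -q-> 0 -q-> 3 -p-> 0 -p-> 0 -p-> 0 -q-> 3 -q-> 0 -q-> 3 -p-> 0 -p-> 0 -q-> 3 -p-> 0 -p-> 0 -r-> 3 -p-> 0  → end 0, rejected
w2: Trace: 4 -p-> 2 -p-> 3 -q-> 0 -q-> 3 -r-> 0 -q-> 3 -q-> 0 -q-> 3 -r-> 0 -p-> 0 -q-> 3 -q-> 0 -p-> 0 -p-> 0 -p-> 0 -r-> 3 -p-> 0 -p-> 0 -p-> 0 -q-> 3 -q-> 0 -r-> 3 -r-> 0  → end 0, rejected
w3: Trace: 4 -p-> 2 -q-> 2 -q-> 2 -p-> 3 -p-> 0 -r-> 3 -r-> 0 -p-> 0 -q-> 3 -r-> 0 -r-> 3 -p-> 0 -q-> 3 -q-> 0 -q-> 3  → end 3, accepted
w4: Trace: 4 -q-> 4 -q-> 4 -q-> 4 -r-> 4 -q-> 4 -p-> 2 -r-> 1 -p-> 4 -p-> 2 -r-> 1 -r-> 0 -q-> 3 -q-> 0 -q-> 3 -r-> 0 -r-> 3 -q-> 0 -q-> 3 -q-> 0 -p-> 0 -r-> 3 -r-> 0  → end 0, rejected
w5: Trace: 4 -r-> 4 -p-> 2 -q-> 2 -q-> 2 -r-> 1 -r-> 0 -p-> 0 -r-> 3 -q-> 0 -p-> 0 -p-> 0 -p-> 0 -q-> 3 -r-> 0 -q-> 3 -p-> 0 -q-> 3 -r-> 0 -r-> 3 -q-> 0 -p-> 0 -r-> 3 -p-> 0 -r-> 3 -q-> 0  → end 0, rejected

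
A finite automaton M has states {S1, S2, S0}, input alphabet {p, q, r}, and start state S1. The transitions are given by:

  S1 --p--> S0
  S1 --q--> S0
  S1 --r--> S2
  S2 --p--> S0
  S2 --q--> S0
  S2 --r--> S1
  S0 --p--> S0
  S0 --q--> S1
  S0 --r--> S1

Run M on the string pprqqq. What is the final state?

S0

S1 → S0 → S0 → S1 → S0 → S1 → S0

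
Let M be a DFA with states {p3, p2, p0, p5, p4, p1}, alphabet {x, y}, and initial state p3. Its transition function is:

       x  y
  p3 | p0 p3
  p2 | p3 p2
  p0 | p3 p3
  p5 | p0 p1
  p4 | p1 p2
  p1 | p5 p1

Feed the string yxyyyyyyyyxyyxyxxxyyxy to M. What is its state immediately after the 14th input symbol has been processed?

p0

p3 → p3 → p0 → p3 → p3 → p3 → p3 → p3 → p3 → p3 → p3 → p0 → p3 → p3 → p0
After 14 symbols: p0.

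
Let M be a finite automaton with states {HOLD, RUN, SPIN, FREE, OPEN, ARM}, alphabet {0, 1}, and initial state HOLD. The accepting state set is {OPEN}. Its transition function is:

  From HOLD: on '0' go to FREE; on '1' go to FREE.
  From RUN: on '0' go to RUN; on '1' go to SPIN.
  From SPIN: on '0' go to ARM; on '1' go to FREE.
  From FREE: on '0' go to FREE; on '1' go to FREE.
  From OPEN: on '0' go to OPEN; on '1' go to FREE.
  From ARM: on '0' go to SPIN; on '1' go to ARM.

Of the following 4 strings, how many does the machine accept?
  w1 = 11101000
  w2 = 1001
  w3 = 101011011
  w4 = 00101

0

w1: Trace: HOLD -1-> FREE -1-> FREE -1-> FREE -0-> FREE -1-> FREE -0-> FREE -0-> FREE -0-> FREE  → end FREE, rejected
w2: Trace: HOLD -1-> FREE -0-> FREE -0-> FREE -1-> FREE  → end FREE, rejected
w3: Trace: HOLD -1-> FREE -0-> FREE -1-> FREE -0-> FREE -1-> FREE -1-> FREE -0-> FREE -1-> FREE -1-> FREE  → end FREE, rejected
w4: Trace: HOLD -0-> FREE -0-> FREE -1-> FREE -0-> FREE -1-> FREE  → end FREE, rejected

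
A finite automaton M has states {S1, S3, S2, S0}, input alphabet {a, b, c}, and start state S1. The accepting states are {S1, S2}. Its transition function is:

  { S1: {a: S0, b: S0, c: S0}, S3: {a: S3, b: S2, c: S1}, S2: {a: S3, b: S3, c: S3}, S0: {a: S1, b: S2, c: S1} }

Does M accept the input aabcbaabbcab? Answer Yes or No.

S1 → S0 → S1 → S0 → S1 → S0 → S1 → S0 → S2 → S3 → S1 → S0 → S2
End state S2 is accepting.

Yes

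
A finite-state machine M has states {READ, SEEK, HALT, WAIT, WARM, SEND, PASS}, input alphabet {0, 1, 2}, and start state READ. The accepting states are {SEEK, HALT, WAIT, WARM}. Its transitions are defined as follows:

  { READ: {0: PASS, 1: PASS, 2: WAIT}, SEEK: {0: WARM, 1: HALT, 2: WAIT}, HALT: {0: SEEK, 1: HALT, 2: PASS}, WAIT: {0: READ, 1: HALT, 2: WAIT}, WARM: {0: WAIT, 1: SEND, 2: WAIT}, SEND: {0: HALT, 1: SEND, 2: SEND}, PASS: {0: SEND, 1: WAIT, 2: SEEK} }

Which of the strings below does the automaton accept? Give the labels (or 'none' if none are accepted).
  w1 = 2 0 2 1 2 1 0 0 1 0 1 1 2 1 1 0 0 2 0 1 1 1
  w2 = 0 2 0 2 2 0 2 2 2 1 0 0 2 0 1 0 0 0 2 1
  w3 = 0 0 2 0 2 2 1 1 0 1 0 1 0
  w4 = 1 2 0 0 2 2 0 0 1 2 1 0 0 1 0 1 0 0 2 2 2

w1:
  start at READ
  read '2': READ → WAIT
  read '0': WAIT → READ
  read '2': READ → WAIT
  read '1': WAIT → HALT
  read '2': HALT → PASS
  read '1': PASS → WAIT
  read '0': WAIT → READ
  read '0': READ → PASS
  read '1': PASS → WAIT
  read '0': WAIT → READ
  read '1': READ → PASS
  read '1': PASS → WAIT
  read '2': WAIT → WAIT
  read '1': WAIT → HALT
  read '1': HALT → HALT
  read '0': HALT → SEEK
  read '0': SEEK → WARM
  read '2': WARM → WAIT
  read '0': WAIT → READ
  read '1': READ → PASS
  read '1': PASS → WAIT
  read '1': WAIT → HALT
  end HALT, accepted
w2:
  start at READ
  read '0': READ → PASS
  read '2': PASS → SEEK
  read '0': SEEK → WARM
  read '2': WARM → WAIT
  read '2': WAIT → WAIT
  read '0': WAIT → READ
  read '2': READ → WAIT
  read '2': WAIT → WAIT
  read '2': WAIT → WAIT
  read '1': WAIT → HALT
  read '0': HALT → SEEK
  read '0': SEEK → WARM
  read '2': WARM → WAIT
  read '0': WAIT → READ
  read '1': READ → PASS
  read '0': PASS → SEND
  read '0': SEND → HALT
  read '0': HALT → SEEK
  read '2': SEEK → WAIT
  read '1': WAIT → HALT
  end HALT, accepted
w3:
  start at READ
  read '0': READ → PASS
  read '0': PASS → SEND
  read '2': SEND → SEND
  read '0': SEND → HALT
  read '2': HALT → PASS
  read '2': PASS → SEEK
  read '1': SEEK → HALT
  read '1': HALT → HALT
  read '0': HALT → SEEK
  read '1': SEEK → HALT
  read '0': HALT → SEEK
  read '1': SEEK → HALT
  read '0': HALT → SEEK
  end SEEK, accepted
w4:
  start at READ
  read '1': READ → PASS
  read '2': PASS → SEEK
  read '0': SEEK → WARM
  read '0': WARM → WAIT
  read '2': WAIT → WAIT
  read '2': WAIT → WAIT
  read '0': WAIT → READ
  read '0': READ → PASS
  read '1': PASS → WAIT
  read '2': WAIT → WAIT
  read '1': WAIT → HALT
  read '0': HALT → SEEK
  read '0': SEEK → WARM
  read '1': WARM → SEND
  read '0': SEND → HALT
  read '1': HALT → HALT
  read '0': HALT → SEEK
  read '0': SEEK → WARM
  read '2': WARM → WAIT
  read '2': WAIT → WAIT
  read '2': WAIT → WAIT
  end WAIT, accepted

w1, w2, w3, w4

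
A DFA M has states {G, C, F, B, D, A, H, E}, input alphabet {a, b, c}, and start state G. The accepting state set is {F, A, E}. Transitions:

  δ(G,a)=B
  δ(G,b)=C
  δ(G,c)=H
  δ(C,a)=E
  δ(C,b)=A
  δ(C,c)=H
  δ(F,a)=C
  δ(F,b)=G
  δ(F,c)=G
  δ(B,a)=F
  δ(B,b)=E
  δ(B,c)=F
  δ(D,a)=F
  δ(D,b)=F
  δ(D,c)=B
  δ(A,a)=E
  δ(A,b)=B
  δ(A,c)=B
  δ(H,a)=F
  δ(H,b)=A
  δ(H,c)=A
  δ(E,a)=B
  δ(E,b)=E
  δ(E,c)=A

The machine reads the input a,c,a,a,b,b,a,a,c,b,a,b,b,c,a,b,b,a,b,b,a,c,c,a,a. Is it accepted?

Yes

Trace: G -a-> B -c-> F -a-> C -a-> E -b-> E -b-> E -a-> B -a-> F -c-> G -b-> C -a-> E -b-> E -b-> E -c-> A -a-> E -b-> E -b-> E -a-> B -b-> E -b-> E -a-> B -c-> F -c-> G -a-> B -a-> F
End state F is accepting.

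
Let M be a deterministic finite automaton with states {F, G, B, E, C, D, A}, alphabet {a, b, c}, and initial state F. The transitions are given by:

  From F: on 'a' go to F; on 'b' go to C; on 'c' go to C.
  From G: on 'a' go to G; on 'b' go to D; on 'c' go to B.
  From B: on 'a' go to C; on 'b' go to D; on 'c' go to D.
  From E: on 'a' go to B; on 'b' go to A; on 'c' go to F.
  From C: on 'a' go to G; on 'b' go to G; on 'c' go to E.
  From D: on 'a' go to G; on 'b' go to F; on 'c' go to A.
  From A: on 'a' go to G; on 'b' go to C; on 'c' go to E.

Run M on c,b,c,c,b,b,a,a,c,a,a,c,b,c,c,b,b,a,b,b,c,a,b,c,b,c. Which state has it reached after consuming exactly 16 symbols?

F → C → G → B → D → F → C → G → G → B → C → G → B → D → A → E → A
After 16 symbols: A.

A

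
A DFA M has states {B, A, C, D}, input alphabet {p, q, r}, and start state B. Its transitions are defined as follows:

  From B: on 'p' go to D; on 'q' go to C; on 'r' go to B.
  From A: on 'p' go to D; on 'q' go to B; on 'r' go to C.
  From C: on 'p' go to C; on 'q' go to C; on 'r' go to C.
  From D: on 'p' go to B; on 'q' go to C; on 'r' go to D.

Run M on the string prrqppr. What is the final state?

B → D → D → D → C → C → C → C

C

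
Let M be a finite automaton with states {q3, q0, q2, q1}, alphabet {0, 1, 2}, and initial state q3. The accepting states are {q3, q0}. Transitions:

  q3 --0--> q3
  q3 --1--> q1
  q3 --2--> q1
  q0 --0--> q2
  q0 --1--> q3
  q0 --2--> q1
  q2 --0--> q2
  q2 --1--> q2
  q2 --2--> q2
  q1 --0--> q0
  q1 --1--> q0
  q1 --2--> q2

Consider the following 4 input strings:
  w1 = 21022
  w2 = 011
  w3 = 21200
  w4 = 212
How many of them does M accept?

w1: Trace: q3 -2-> q1 -1-> q0 -0-> q2 -2-> q2 -2-> q2  → end q2, rejected
w2: Trace: q3 -0-> q3 -1-> q1 -1-> q0  → end q0, accepted
w3: Trace: q3 -2-> q1 -1-> q0 -2-> q1 -0-> q0 -0-> q2  → end q2, rejected
w4: Trace: q3 -2-> q1 -1-> q0 -2-> q1  → end q1, rejected

1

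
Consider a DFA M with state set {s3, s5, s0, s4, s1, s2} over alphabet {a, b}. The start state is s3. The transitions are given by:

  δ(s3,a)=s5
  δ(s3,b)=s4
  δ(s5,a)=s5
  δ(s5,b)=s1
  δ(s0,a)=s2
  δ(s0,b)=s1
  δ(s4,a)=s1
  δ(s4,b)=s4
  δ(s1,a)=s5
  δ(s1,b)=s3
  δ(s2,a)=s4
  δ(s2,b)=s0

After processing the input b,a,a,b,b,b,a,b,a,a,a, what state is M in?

s5

s3 → s4 → s1 → s5 → s1 → s3 → s4 → s1 → s3 → s5 → s5 → s5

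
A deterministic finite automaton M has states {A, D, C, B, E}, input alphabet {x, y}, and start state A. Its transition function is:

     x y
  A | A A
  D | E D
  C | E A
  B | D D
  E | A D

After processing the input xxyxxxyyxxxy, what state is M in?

A

Trace: A -x-> A -x-> A -y-> A -x-> A -x-> A -x-> A -y-> A -y-> A -x-> A -x-> A -x-> A -y-> A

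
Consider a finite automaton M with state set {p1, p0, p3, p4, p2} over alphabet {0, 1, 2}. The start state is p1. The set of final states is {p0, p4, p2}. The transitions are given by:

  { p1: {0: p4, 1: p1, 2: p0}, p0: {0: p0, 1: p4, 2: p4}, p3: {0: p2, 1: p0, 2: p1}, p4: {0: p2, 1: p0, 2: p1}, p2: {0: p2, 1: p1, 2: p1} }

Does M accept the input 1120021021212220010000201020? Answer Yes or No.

Yes

Trace: p1 -1-> p1 -1-> p1 -2-> p0 -0-> p0 -0-> p0 -2-> p4 -1-> p0 -0-> p0 -2-> p4 -1-> p0 -2-> p4 -1-> p0 -2-> p4 -2-> p1 -2-> p0 -0-> p0 -0-> p0 -1-> p4 -0-> p2 -0-> p2 -0-> p2 -0-> p2 -2-> p1 -0-> p4 -1-> p0 -0-> p0 -2-> p4 -0-> p2
End state p2 is accepting.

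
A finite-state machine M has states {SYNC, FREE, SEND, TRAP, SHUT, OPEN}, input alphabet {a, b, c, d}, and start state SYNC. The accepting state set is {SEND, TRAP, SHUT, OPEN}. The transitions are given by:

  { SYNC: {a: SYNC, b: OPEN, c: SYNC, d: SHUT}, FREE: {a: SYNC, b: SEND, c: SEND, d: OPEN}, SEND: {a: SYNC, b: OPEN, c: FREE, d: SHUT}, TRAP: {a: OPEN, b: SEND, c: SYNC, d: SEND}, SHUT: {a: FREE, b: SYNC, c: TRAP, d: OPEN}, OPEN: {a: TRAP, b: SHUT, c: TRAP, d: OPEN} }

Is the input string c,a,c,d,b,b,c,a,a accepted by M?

Trace: SYNC -c-> SYNC -a-> SYNC -c-> SYNC -d-> SHUT -b-> SYNC -b-> OPEN -c-> TRAP -a-> OPEN -a-> TRAP
End state TRAP is accepting.

Yes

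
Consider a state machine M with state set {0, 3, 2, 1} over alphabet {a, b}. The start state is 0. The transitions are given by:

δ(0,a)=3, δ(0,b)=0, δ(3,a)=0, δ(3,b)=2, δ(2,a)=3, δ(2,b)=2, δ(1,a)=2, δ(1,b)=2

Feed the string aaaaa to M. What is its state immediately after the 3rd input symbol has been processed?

0 → 3 → 0 → 3
After 3 symbols: 3.

3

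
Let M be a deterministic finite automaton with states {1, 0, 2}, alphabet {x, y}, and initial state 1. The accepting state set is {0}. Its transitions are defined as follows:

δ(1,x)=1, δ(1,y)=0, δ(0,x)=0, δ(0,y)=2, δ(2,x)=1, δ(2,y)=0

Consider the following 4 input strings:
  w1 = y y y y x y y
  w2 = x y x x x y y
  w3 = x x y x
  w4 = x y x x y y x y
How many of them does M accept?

2

w1: Trace: 1 -y-> 0 -y-> 2 -y-> 0 -y-> 2 -x-> 1 -y-> 0 -y-> 2  → end 2, rejected
w2: Trace: 1 -x-> 1 -y-> 0 -x-> 0 -x-> 0 -x-> 0 -y-> 2 -y-> 0  → end 0, accepted
w3: Trace: 1 -x-> 1 -x-> 1 -y-> 0 -x-> 0  → end 0, accepted
w4: Trace: 1 -x-> 1 -y-> 0 -x-> 0 -x-> 0 -y-> 2 -y-> 0 -x-> 0 -y-> 2  → end 2, rejected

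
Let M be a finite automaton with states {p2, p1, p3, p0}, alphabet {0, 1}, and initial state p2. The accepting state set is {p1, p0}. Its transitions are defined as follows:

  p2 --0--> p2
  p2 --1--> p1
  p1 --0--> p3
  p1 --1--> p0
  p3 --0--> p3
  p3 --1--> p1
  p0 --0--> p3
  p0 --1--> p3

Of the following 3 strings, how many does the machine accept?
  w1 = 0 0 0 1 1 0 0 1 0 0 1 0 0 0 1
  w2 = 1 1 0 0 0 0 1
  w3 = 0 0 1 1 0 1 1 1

w1: p2 → p2 → p2 → p2 → p1 → p0 → p3 → p3 → p1 → p3 → p3 → p1 → p3 → p3 → p3 → p1  → end p1, accepted
w2: p2 → p1 → p0 → p3 → p3 → p3 → p3 → p1  → end p1, accepted
w3: p2 → p2 → p2 → p1 → p0 → p3 → p1 → p0 → p3  → end p3, rejected

2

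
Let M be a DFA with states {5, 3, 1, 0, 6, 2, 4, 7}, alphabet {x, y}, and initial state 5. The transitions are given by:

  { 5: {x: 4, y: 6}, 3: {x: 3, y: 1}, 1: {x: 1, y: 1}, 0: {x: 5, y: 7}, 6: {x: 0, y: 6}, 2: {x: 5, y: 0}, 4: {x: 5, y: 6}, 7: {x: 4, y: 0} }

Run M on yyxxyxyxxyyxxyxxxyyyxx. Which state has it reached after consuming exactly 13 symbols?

start at 5
read 'y': 5 → 6
read 'y': 6 → 6
read 'x': 6 → 0
read 'x': 0 → 5
read 'y': 5 → 6
read 'x': 6 → 0
read 'y': 0 → 7
read 'x': 7 → 4
read 'x': 4 → 5
read 'y': 5 → 6
read 'y': 6 → 6
read 'x': 6 → 0
read 'x': 0 → 5
After 13 symbols: 5.

5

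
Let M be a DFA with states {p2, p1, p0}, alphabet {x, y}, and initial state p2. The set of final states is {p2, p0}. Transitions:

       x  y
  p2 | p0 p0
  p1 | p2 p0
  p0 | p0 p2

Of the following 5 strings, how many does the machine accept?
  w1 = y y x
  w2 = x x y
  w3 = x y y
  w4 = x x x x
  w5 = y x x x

w1: Trace: p2 -y-> p0 -y-> p2 -x-> p0  → end p0, accepted
w2: Trace: p2 -x-> p0 -x-> p0 -y-> p2  → end p2, accepted
w3: Trace: p2 -x-> p0 -y-> p2 -y-> p0  → end p0, accepted
w4: Trace: p2 -x-> p0 -x-> p0 -x-> p0 -x-> p0  → end p0, accepted
w5: Trace: p2 -y-> p0 -x-> p0 -x-> p0 -x-> p0  → end p0, accepted

5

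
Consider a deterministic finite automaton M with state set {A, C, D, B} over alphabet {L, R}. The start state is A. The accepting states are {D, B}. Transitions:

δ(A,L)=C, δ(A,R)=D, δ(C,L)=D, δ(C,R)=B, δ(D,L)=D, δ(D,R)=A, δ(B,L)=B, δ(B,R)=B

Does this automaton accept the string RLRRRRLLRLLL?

Yes

start at A
read 'R': A → D
read 'L': D → D
read 'R': D → A
read 'R': A → D
read 'R': D → A
read 'R': A → D
read 'L': D → D
read 'L': D → D
read 'R': D → A
read 'L': A → C
read 'L': C → D
read 'L': D → D
End state D is accepting.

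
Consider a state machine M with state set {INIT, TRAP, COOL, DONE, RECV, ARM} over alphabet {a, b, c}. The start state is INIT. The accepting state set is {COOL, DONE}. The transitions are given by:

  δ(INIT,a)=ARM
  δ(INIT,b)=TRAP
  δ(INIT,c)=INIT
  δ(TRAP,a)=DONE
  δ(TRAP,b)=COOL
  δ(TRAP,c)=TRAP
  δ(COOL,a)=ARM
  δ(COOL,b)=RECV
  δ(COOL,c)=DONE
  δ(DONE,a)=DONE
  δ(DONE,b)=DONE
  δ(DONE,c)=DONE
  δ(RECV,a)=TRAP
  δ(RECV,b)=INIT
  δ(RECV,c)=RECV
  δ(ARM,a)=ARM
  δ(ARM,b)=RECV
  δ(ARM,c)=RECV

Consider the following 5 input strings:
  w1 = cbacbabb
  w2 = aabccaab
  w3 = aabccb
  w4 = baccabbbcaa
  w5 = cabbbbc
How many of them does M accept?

w1:
  start at INIT
  read 'c': INIT → INIT
  read 'b': INIT → TRAP
  read 'a': TRAP → DONE
  read 'c': DONE → DONE
  read 'b': DONE → DONE
  read 'a': DONE → DONE
  read 'b': DONE → DONE
  read 'b': DONE → DONE
  end DONE, accepted
w2:
  start at INIT
  read 'a': INIT → ARM
  read 'a': ARM → ARM
  read 'b': ARM → RECV
  read 'c': RECV → RECV
  read 'c': RECV → RECV
  read 'a': RECV → TRAP
  read 'a': TRAP → DONE
  read 'b': DONE → DONE
  end DONE, accepted
w3:
  start at INIT
  read 'a': INIT → ARM
  read 'a': ARM → ARM
  read 'b': ARM → RECV
  read 'c': RECV → RECV
  read 'c': RECV → RECV
  read 'b': RECV → INIT
  end INIT, rejected
w4:
  start at INIT
  read 'b': INIT → TRAP
  read 'a': TRAP → DONE
  read 'c': DONE → DONE
  read 'c': DONE → DONE
  read 'a': DONE → DONE
  read 'b': DONE → DONE
  read 'b': DONE → DONE
  read 'b': DONE → DONE
  read 'c': DONE → DONE
  read 'a': DONE → DONE
  read 'a': DONE → DONE
  end DONE, accepted
w5:
  start at INIT
  read 'c': INIT → INIT
  read 'a': INIT → ARM
  read 'b': ARM → RECV
  read 'b': RECV → INIT
  read 'b': INIT → TRAP
  read 'b': TRAP → COOL
  read 'c': COOL → DONE
  end DONE, accepted

4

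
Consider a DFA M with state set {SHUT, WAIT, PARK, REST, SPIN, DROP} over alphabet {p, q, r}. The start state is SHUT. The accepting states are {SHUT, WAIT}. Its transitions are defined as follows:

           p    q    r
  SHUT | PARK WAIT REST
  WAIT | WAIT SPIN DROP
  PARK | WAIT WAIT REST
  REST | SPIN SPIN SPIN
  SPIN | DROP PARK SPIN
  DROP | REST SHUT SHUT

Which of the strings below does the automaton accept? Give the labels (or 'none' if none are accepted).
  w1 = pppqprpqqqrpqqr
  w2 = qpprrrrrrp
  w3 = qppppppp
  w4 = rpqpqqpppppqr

w3

w1:
  start at SHUT
  read 'p': SHUT → PARK
  read 'p': PARK → WAIT
  read 'p': WAIT → WAIT
  read 'q': WAIT → SPIN
  read 'p': SPIN → DROP
  read 'r': DROP → SHUT
  read 'p': SHUT → PARK
  read 'q': PARK → WAIT
  read 'q': WAIT → SPIN
  read 'q': SPIN → PARK
  read 'r': PARK → REST
  read 'p': REST → SPIN
  read 'q': SPIN → PARK
  read 'q': PARK → WAIT
  read 'r': WAIT → DROP
  end DROP, rejected
w2:
  start at SHUT
  read 'q': SHUT → WAIT
  read 'p': WAIT → WAIT
  read 'p': WAIT → WAIT
  read 'r': WAIT → DROP
  read 'r': DROP → SHUT
  read 'r': SHUT → REST
  read 'r': REST → SPIN
  read 'r': SPIN → SPIN
  read 'r': SPIN → SPIN
  read 'p': SPIN → DROP
  end DROP, rejected
w3:
  start at SHUT
  read 'q': SHUT → WAIT
  read 'p': WAIT → WAIT
  read 'p': WAIT → WAIT
  read 'p': WAIT → WAIT
  read 'p': WAIT → WAIT
  read 'p': WAIT → WAIT
  read 'p': WAIT → WAIT
  read 'p': WAIT → WAIT
  end WAIT, accepted
w4:
  start at SHUT
  read 'r': SHUT → REST
  read 'p': REST → SPIN
  read 'q': SPIN → PARK
  read 'p': PARK → WAIT
  read 'q': WAIT → SPIN
  read 'q': SPIN → PARK
  read 'p': PARK → WAIT
  read 'p': WAIT → WAIT
  read 'p': WAIT → WAIT
  read 'p': WAIT → WAIT
  read 'p': WAIT → WAIT
  read 'q': WAIT → SPIN
  read 'r': SPIN → SPIN
  end SPIN, rejected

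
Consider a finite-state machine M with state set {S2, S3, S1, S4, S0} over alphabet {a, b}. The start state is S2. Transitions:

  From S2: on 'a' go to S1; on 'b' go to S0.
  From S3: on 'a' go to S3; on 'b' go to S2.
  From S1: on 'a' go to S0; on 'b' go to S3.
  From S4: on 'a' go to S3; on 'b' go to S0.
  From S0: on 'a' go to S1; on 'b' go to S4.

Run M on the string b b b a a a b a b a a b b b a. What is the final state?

S3

S2 → S0 → S4 → S0 → S1 → S0 → S1 → S3 → S3 → S2 → S1 → S0 → S4 → S0 → S4 → S3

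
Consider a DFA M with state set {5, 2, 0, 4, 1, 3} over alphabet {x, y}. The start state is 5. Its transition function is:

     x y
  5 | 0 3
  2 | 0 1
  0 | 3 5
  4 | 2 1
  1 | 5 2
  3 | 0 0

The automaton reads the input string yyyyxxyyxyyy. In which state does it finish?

start at 5
read 'y': 5 → 3
read 'y': 3 → 0
read 'y': 0 → 5
read 'y': 5 → 3
read 'x': 3 → 0
read 'x': 0 → 3
read 'y': 3 → 0
read 'y': 0 → 5
read 'x': 5 → 0
read 'y': 0 → 5
read 'y': 5 → 3
read 'y': 3 → 0

0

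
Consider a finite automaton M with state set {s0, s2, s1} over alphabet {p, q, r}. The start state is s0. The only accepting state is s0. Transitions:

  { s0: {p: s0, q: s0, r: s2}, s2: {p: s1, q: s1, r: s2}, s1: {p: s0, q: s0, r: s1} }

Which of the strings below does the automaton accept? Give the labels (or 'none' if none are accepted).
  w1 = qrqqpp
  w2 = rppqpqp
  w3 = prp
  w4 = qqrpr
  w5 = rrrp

w1, w2

w1: s0 → s0 → s2 → s1 → s0 → s0 → s0  → end s0, accepted
w2: s0 → s2 → s1 → s0 → s0 → s0 → s0 → s0  → end s0, accepted
w3: s0 → s0 → s2 → s1  → end s1, rejected
w4: s0 → s0 → s0 → s2 → s1 → s1  → end s1, rejected
w5: s0 → s2 → s2 → s2 → s1  → end s1, rejected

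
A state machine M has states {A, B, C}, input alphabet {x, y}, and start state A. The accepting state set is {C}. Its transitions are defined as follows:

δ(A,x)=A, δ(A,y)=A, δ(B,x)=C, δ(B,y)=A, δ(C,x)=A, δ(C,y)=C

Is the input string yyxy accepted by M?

No

A → A → A → A → A
End state A is not accepting.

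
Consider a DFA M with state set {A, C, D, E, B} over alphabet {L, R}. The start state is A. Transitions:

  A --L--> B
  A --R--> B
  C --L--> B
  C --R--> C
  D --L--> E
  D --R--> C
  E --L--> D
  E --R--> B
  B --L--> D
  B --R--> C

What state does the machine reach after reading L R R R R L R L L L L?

start at A
read 'L': A → B
read 'R': B → C
read 'R': C → C
read 'R': C → C
read 'R': C → C
read 'L': C → B
read 'R': B → C
read 'L': C → B
read 'L': B → D
read 'L': D → E
read 'L': E → D

D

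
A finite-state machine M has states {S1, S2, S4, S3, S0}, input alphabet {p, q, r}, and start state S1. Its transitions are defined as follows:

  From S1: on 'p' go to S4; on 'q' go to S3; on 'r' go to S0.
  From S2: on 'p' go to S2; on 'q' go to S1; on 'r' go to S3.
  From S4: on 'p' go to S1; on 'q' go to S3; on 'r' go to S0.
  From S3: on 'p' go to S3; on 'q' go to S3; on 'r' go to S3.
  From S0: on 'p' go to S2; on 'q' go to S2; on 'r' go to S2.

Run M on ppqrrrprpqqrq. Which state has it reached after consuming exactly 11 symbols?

S1 → S4 → S1 → S3 → S3 → S3 → S3 → S3 → S3 → S3 → S3 → S3
After 11 symbols: S3.

S3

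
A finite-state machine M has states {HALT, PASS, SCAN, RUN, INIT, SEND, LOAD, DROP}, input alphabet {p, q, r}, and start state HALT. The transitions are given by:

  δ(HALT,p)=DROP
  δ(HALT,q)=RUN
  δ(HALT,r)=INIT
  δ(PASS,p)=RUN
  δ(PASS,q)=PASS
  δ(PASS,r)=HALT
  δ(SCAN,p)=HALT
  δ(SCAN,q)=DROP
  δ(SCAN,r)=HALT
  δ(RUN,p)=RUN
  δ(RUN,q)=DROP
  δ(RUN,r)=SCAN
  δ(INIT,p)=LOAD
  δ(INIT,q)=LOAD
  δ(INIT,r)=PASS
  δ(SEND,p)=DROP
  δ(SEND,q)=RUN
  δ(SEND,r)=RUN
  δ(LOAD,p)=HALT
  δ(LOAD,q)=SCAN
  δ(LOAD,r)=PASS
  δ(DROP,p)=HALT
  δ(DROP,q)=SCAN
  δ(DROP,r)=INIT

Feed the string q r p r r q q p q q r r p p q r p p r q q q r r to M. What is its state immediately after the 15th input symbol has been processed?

start at HALT
read 'q': HALT → RUN
read 'r': RUN → SCAN
read 'p': SCAN → HALT
read 'r': HALT → INIT
read 'r': INIT → PASS
read 'q': PASS → PASS
read 'q': PASS → PASS
read 'p': PASS → RUN
read 'q': RUN → DROP
read 'q': DROP → SCAN
read 'r': SCAN → HALT
read 'r': HALT → INIT
read 'p': INIT → LOAD
read 'p': LOAD → HALT
read 'q': HALT → RUN
After 15 symbols: RUN.

RUN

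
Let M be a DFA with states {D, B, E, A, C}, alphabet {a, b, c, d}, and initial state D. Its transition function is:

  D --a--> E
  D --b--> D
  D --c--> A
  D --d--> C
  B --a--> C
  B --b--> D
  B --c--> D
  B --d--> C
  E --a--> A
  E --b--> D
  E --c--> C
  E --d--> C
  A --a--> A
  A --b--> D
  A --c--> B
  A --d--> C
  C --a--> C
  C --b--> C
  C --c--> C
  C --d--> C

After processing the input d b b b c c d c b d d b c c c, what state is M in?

C

Trace: D -d-> C -b-> C -b-> C -b-> C -c-> C -c-> C -d-> C -c-> C -b-> C -d-> C -d-> C -b-> C -c-> C -c-> C -c-> C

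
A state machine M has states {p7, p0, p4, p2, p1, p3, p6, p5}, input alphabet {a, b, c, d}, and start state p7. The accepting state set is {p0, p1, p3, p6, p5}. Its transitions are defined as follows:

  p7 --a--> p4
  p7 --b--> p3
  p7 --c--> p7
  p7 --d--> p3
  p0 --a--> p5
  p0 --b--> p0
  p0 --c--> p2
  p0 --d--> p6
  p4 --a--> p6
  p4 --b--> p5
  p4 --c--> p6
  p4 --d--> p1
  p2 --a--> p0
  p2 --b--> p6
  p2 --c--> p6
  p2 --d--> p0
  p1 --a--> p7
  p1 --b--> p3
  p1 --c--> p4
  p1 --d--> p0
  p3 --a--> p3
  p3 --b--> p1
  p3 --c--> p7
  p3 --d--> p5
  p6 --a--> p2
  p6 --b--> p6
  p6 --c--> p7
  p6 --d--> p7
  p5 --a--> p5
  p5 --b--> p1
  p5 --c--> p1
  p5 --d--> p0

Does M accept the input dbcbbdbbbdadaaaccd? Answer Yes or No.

Yes

p7 → p3 → p1 → p4 → p5 → p1 → p0 → p0 → p0 → p0 → p6 → p2 → p0 → p5 → p5 → p5 → p1 → p4 → p1
End state p1 is accepting.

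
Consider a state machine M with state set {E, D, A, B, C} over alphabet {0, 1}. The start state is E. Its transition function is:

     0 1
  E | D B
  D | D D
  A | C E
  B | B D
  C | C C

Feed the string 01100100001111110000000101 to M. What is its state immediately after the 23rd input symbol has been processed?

start at E
read '0': E → D
read '1': D → D
read '1': D → D
read '0': D → D
read '0': D → D
read '1': D → D
read '0': D → D
read '0': D → D
read '0': D → D
read '0': D → D
read '1': D → D
read '1': D → D
read '1': D → D
read '1': D → D
read '1': D → D
read '1': D → D
read '0': D → D
read '0': D → D
read '0': D → D
read '0': D → D
read '0': D → D
read '0': D → D
read '0': D → D
After 23 symbols: D.

D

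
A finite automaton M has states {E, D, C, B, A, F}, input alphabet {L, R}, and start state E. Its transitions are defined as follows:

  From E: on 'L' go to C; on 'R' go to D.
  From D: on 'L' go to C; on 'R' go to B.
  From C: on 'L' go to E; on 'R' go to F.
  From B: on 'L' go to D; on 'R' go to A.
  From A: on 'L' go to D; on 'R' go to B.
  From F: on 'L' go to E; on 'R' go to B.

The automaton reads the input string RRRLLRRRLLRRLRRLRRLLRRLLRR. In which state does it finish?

B

start at E
read 'R': E → D
read 'R': D → B
read 'R': B → A
read 'L': A → D
read 'L': D → C
read 'R': C → F
read 'R': F → B
read 'R': B → A
read 'L': A → D
read 'L': D → C
read 'R': C → F
read 'R': F → B
read 'L': B → D
read 'R': D → B
read 'R': B → A
read 'L': A → D
read 'R': D → B
read 'R': B → A
read 'L': A → D
read 'L': D → C
read 'R': C → F
read 'R': F → B
read 'L': B → D
read 'L': D → C
read 'R': C → F
read 'R': F → B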